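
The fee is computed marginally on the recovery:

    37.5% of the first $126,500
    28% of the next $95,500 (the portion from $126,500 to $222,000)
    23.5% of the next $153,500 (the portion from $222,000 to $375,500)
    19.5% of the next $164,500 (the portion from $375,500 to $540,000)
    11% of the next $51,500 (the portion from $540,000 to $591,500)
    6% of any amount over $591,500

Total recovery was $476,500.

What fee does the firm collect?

$129,945.00

First $126,500 at 37.5% = $47,437.50
Next $95,500 at 28% = $26,740.00
Next $153,500 at 23.5% = $36,072.50
Remaining $101,000 at 19.5% = $19,695.00
Fee: $47,437.50 + $26,740.00 + $36,072.50 + $19,695.00 = $129,945.00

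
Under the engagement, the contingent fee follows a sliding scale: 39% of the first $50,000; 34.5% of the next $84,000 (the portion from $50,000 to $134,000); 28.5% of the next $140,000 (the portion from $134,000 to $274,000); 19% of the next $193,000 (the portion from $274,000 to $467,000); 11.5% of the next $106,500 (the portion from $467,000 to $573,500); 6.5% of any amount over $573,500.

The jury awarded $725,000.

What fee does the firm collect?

$147,145.00

First $50,000 at 39% = $19,500.00
Next $84,000 at 34.5% = $28,980.00
Next $140,000 at 28.5% = $39,900.00
Next $193,000 at 19% = $36,670.00
Next $106,500 at 11.5% = $12,247.50
Remaining $151,500 at 6.5% = $9,847.50
Fee: $19,500.00 + $28,980.00 + $39,900.00 + $36,670.00 + $12,247.50 + $9,847.50 = $147,145.00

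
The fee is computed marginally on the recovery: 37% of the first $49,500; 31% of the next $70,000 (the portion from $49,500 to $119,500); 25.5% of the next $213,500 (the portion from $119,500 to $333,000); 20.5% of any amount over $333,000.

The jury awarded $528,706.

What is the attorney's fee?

First $49,500 at 37% = $18,315.00
Next $70,000 at 31% = $21,700.00
Next $213,500 at 25.5% = $54,442.50
Remaining $195,706 at 20.5% = $40,119.73
Fee: $18,315.00 + $21,700.00 + $54,442.50 + $40,119.73 = $134,577.23

$134,577.23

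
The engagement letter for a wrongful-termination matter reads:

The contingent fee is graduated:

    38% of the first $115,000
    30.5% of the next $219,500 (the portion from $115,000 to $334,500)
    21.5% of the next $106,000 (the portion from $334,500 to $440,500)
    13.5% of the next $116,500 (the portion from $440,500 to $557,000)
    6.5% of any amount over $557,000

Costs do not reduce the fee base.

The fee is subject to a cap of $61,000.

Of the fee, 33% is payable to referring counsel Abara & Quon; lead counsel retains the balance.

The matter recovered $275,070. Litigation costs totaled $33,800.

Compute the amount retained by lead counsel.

$40,870.00

Fee base is the gross recovery, $275,070; costs are reimbursed separately.
First $115,000 at 38% = $43,700.00
Remaining $160,070 at 30.5% = $48,821.35
Fee: $43,700.00 + $48,821.35 = $92,521.35
$92,521.35 exceeds the $61,000 cap, so the fee is capped at $61,000.00.
Referral share: 33% of $61,000.00 = $20,130.00; lead counsel retains $61,000.00 − $20,130.00 = $40,870.00.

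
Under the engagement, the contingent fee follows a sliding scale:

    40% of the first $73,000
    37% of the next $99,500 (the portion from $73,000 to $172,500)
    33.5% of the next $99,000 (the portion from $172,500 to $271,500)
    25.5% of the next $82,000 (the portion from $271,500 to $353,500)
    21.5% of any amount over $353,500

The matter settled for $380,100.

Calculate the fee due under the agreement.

First $73,000 at 40% = $29,200.00
Next $99,500 at 37% = $36,815.00
Next $99,000 at 33.5% = $33,165.00
Next $82,000 at 25.5% = $20,910.00
Remaining $26,600 at 21.5% = $5,719.00
Fee: $29,200.00 + $36,815.00 + $33,165.00 + $20,910.00 + $5,719.00 = $125,809.00

$125,809.00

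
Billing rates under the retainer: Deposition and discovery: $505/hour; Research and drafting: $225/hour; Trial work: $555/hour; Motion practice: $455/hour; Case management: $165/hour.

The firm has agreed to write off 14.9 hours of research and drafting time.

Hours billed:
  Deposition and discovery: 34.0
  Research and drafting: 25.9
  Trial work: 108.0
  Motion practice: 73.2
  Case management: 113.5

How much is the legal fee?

$131,618.50

Deposition and discovery: 34.0 × $505 = $17,170.00
Research and drafting: 25.9 × $225 = $5,827.50
Trial work: 108.0 × $555 = $59,940.00
Motion practice: 73.2 × $455 = $33,306.00
Case management: 113.5 × $165 = $18,727.50
Subtotal: $134,971.00
Write-off: 14.9 × $225 = $3,352.50
Total: $134,971.00 − $3,352.50 = $131,618.50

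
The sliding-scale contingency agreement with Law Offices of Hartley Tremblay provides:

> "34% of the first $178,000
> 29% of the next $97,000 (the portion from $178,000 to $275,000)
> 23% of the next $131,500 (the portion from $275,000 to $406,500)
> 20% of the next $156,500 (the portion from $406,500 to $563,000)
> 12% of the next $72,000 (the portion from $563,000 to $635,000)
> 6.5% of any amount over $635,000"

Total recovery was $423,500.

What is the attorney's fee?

First $178,000 at 34% = $60,520.00
Next $97,000 at 29% = $28,130.00
Next $131,500 at 23% = $30,245.00
Remaining $17,000 at 20% = $3,400.00
Fee: $60,520.00 + $28,130.00 + $30,245.00 + $3,400.00 = $122,295.00

$122,295.00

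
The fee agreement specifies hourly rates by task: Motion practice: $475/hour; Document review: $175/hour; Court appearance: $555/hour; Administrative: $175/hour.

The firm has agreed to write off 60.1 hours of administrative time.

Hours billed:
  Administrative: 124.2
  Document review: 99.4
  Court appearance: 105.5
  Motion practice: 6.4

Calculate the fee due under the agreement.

$90,205.00

Motion practice: 6.4 × $475 = $3,040.00
Document review: 99.4 × $175 = $17,395.00
Court appearance: 105.5 × $555 = $58,552.50
Administrative: 124.2 × $175 = $21,735.00
Subtotal: $100,722.50
Write-off: 60.1 × $175 = $10,517.50
Total: $100,722.50 − $10,517.50 = $90,205.00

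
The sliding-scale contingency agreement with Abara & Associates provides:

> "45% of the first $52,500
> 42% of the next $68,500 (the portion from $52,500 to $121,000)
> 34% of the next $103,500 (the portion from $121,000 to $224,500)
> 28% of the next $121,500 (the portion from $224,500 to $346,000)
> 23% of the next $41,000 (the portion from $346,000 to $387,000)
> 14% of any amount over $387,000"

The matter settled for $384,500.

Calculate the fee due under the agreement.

$130,460.00

First $52,500 at 45% = $23,625.00
Next $68,500 at 42% = $28,770.00
Next $103,500 at 34% = $35,190.00
Next $121,500 at 28% = $34,020.00
Remaining $38,500 at 23% = $8,855.00
Fee: $23,625.00 + $28,770.00 + $35,190.00 + $34,020.00 + $8,855.00 = $130,460.00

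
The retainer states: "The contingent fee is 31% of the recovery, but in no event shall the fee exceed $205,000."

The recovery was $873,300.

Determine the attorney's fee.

$205,000.00

31% of $873,300 = $270,723.00
That exceeds the $205,000 cap, so the fee is capped at $205,000.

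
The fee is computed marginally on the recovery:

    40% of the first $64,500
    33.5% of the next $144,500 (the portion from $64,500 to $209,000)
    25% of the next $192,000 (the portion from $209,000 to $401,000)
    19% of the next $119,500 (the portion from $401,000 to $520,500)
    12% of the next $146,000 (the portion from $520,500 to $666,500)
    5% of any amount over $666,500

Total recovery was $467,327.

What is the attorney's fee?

$134,809.63

First $64,500 at 40% = $25,800.00
Next $144,500 at 33.5% = $48,407.50
Next $192,000 at 25% = $48,000.00
Remaining $66,327 at 19% = $12,602.13
Fee: $25,800.00 + $48,407.50 + $48,000.00 + $12,602.13 = $134,809.63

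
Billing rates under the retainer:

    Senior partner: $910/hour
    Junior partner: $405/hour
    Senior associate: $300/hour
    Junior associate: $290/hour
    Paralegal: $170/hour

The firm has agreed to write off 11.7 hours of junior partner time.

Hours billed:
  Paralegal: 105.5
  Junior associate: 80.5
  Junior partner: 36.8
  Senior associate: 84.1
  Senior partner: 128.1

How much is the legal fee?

$193,246.50

Senior partner: 128.1 × $910 = $116,571.00
Junior partner: 36.8 × $405 = $14,904.00
Senior associate: 84.1 × $300 = $25,230.00
Junior associate: 80.5 × $290 = $23,345.00
Paralegal: 105.5 × $170 = $17,935.00
Subtotal: $197,985.00
Write-off: 11.7 × $405 = $4,738.50
Total: $197,985.00 − $4,738.50 = $193,246.50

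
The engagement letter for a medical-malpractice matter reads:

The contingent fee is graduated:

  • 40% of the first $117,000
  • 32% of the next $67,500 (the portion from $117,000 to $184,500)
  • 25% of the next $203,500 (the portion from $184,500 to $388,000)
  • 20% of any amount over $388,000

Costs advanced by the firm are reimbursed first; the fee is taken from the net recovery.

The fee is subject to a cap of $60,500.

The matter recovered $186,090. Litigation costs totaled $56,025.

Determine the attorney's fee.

Fee base (net of costs): $186,090 − $56,025 = $130,065
First $117,000 at 40% = $46,800.00
Remaining $13,065 at 32% = $4,180.80
Fee: $46,800.00 + $4,180.80 = $50,980.80
$50,980.80 is under the $60,500 cap.

$50,980.80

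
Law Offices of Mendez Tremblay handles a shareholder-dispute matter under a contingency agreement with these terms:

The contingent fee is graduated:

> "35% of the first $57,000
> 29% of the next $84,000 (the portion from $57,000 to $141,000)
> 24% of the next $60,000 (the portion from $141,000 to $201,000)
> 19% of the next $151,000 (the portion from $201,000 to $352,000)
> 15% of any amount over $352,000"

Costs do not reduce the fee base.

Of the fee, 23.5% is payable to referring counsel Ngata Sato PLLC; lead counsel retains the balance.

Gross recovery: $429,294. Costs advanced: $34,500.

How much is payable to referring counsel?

$23,263.61

Fee base is the gross recovery, $429,294; costs are reimbursed separately.
First $57,000 at 35% = $19,950.00
Next $84,000 at 29% = $24,360.00
Next $60,000 at 24% = $14,400.00
Next $151,000 at 19% = $28,690.00
Remaining $77,294 at 15% = $11,594.10
Fee: $19,950.00 + $24,360.00 + $14,400.00 + $28,690.00 + $11,594.10 = $98,994.10
Referral share: 23.5% of $98,994.10 = $23,263.61; lead counsel retains $98,994.10 − $23,263.61 = $75,730.49.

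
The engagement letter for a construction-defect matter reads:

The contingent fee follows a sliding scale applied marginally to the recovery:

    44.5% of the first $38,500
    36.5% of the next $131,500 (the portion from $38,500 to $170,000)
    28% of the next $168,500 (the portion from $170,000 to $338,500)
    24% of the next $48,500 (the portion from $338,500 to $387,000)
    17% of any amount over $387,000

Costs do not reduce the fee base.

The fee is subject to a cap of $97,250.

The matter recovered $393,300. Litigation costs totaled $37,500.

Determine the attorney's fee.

$97,250.00

Fee base is the gross recovery, $393,300; costs are reimbursed separately.
First $38,500 at 44.5% = $17,132.50
Next $131,500 at 36.5% = $47,997.50
Next $168,500 at 28% = $47,180.00
Next $48,500 at 24% = $11,640.00
Remaining $6,300 at 17% = $1,071.00
Fee: $17,132.50 + $47,997.50 + $47,180.00 + $11,640.00 + $1,071.00 = $125,021.00
$125,021.00 exceeds the $97,250 cap, so the fee is capped at $97,250.00.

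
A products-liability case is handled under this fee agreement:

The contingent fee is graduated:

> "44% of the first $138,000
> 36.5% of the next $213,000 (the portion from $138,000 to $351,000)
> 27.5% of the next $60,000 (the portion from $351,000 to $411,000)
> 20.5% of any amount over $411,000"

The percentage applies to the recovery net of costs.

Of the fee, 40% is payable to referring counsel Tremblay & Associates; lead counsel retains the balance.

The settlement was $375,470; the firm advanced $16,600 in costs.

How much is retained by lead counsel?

Fee base (net of costs): $375,470 − $16,600 = $358,870
First $138,000 at 44% = $60,720.00
Next $213,000 at 36.5% = $77,745.00
Remaining $7,870 at 27.5% = $2,164.25
Fee: $60,720.00 + $77,745.00 + $2,164.25 = $140,629.25
Referral share: 40% of $140,629.25 = $56,251.70; lead counsel retains $140,629.25 − $56,251.70 = $84,377.55.

$84,377.55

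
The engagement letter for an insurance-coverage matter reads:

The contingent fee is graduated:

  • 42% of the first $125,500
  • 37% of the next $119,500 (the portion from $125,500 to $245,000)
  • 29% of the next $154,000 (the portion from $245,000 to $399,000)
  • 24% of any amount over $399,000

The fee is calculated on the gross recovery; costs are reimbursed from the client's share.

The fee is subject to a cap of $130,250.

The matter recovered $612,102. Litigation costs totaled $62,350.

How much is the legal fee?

$130,250.00

Fee base is the gross recovery, $612,102; costs are reimbursed separately.
First $125,500 at 42% = $52,710.00
Next $119,500 at 37% = $44,215.00
Next $154,000 at 29% = $44,660.00
Remaining $213,102 at 24% = $51,144.48
Fee: $52,710.00 + $44,215.00 + $44,660.00 + $51,144.48 = $192,729.48
$192,729.48 exceeds the $130,250 cap, so the fee is capped at $130,250.00.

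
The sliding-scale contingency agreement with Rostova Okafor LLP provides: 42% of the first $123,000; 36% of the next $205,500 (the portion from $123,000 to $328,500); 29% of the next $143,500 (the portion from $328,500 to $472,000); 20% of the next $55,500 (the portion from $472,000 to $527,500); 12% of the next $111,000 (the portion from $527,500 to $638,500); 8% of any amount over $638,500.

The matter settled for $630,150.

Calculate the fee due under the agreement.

First $123,000 at 42% = $51,660.00
Next $205,500 at 36% = $73,980.00
Next $143,500 at 29% = $41,615.00
Next $55,500 at 20% = $11,100.00
Remaining $102,650 at 12% = $12,318.00
Fee: $51,660.00 + $73,980.00 + $41,615.00 + $11,100.00 + $12,318.00 = $190,673.00

$190,673.00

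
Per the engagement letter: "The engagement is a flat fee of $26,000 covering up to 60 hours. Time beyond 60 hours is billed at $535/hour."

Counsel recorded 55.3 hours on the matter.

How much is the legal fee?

$26,000.00

55.3 hours is within the 60-hour scope; only the flat fee applies.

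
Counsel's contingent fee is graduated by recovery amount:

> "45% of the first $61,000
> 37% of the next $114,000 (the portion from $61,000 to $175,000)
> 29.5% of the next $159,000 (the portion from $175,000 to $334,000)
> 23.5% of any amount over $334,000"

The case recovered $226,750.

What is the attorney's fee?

First $61,000 at 45% = $27,450.00
Next $114,000 at 37% = $42,180.00
Remaining $51,750 at 29.5% = $15,266.25
Fee: $27,450.00 + $42,180.00 + $15,266.25 = $84,896.25

$84,896.25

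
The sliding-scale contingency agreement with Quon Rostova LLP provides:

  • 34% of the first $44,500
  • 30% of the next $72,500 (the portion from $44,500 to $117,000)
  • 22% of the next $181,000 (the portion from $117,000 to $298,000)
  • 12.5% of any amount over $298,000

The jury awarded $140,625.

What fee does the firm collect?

$42,077.50

First $44,500 at 34% = $15,130.00
Next $72,500 at 30% = $21,750.00
Remaining $23,625 at 22% = $5,197.50
Fee: $15,130.00 + $21,750.00 + $5,197.50 = $42,077.50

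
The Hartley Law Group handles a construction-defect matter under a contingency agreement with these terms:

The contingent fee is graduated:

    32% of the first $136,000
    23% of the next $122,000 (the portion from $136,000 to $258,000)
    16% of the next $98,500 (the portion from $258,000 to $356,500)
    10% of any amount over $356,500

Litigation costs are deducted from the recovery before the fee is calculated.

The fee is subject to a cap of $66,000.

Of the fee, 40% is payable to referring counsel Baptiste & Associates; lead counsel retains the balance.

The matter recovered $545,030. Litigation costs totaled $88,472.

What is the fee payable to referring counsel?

Fee base (net of costs): $545,030 − $88,472 = $456,558
First $136,000 at 32% = $43,520.00
Next $122,000 at 23% = $28,060.00
Next $98,500 at 16% = $15,760.00
Remaining $100,058 at 10% = $10,005.80
Fee: $43,520.00 + $28,060.00 + $15,760.00 + $10,005.80 = $97,345.80
$97,345.80 exceeds the $66,000 cap, so the fee is capped at $66,000.00.
Referral share: 40% of $66,000.00 = $26,400.00; lead counsel retains $66,000.00 − $26,400.00 = $39,600.00.

$26,400.00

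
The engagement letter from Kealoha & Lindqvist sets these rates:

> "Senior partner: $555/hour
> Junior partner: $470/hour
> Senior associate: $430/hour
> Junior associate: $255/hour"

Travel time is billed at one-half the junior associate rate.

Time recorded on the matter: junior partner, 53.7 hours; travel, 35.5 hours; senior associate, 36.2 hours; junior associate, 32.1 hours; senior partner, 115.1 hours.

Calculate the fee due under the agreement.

Senior partner: 115.1 × $555 = $63,880.50
Junior partner: 53.7 × $470 = $25,239.00
Senior associate: 36.2 × $430 = $15,566.00
Junior associate: 32.1 × $255 = $8,185.50
Subtotal: $63,880.50 + $25,239.00 + $15,566.00 + $8,185.50 = $112,871.00
Travel: 35.5 × ($255 ÷ 2) = 35.5 × $127.50 = $4,526.25
Total: $112,871.00 + $4,526.25 = $117,397.25

$117,397.25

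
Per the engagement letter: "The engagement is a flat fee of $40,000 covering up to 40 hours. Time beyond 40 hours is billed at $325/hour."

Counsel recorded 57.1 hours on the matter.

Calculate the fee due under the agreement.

Flat fee: $40,000.00
Excess hours: 57.1 − 40 = 17.1
Overrun: 17.1 × $325 = $5,557.50
Total: $40,000.00 + $5,557.50 = $45,557.50

$45,557.50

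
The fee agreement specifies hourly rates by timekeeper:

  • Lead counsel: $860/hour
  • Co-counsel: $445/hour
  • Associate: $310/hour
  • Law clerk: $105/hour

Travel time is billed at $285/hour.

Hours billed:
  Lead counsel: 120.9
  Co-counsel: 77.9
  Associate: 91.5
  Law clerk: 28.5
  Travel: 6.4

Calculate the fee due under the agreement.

Lead counsel: 120.9 × $860 = $103,974.00
Co-counsel: 77.9 × $445 = $34,665.50
Associate: 91.5 × $310 = $28,365.00
Law clerk: 28.5 × $105 = $2,992.50
Subtotal: $103,974.00 + $34,665.50 + $28,365.00 + $2,992.50 = $169,997.00
Travel: 6.4 × $285 = $1,824.00
Total: $169,997.00 + $1,824.00 = $171,821.00

$171,821.00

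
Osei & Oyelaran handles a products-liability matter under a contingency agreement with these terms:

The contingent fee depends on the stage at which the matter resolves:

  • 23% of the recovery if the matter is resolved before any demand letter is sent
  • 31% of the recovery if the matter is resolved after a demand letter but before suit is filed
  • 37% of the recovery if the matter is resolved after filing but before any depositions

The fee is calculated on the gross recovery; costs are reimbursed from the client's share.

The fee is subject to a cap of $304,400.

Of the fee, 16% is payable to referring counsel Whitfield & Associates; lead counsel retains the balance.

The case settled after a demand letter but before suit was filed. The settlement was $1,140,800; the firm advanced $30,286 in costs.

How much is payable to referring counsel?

Fee base is the gross recovery, $1,140,800; costs are reimbursed separately.
The matter settled after a demand letter but before suit was filed, so the 31% rate applies.
$1,140,800 × 31% = $353,648.00
$353,648.00 exceeds the $304,400 cap, so the fee is capped at $304,400.00.
Referral share: 16% of $304,400.00 = $48,704.00; lead counsel retains $304,400.00 − $48,704.00 = $255,696.00.

$48,704.00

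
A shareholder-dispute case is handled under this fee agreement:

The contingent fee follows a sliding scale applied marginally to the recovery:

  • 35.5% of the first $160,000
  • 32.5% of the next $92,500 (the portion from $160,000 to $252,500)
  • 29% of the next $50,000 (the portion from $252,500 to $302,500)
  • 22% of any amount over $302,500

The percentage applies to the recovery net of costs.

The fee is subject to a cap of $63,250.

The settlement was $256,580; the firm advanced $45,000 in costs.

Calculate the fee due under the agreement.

$63,250.00

Fee base (net of costs): $256,580 − $45,000 = $211,580
First $160,000 at 35.5% = $56,800.00
Remaining $51,580 at 32.5% = $16,763.50
Fee: $56,800.00 + $16,763.50 = $73,563.50
$73,563.50 exceeds the $63,250 cap, so the fee is capped at $63,250.00.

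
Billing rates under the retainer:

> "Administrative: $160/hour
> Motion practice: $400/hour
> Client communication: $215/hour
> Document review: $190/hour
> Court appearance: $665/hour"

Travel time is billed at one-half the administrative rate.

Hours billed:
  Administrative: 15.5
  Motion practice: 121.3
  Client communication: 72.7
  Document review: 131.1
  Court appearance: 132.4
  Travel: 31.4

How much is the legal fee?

$182,097.50

Administrative: 15.5 × $160 = $2,480.00
Motion practice: 121.3 × $400 = $48,520.00
Client communication: 72.7 × $215 = $15,630.50
Document review: 131.1 × $190 = $24,909.00
Court appearance: 132.4 × $665 = $88,046.00
Subtotal: $2,480.00 + $48,520.00 + $15,630.50 + $24,909.00 + $88,046.00 = $179,585.50
Travel: 31.4 × ($160 ÷ 2) = 31.4 × $80.00 = $2,512.00
Total: $179,585.50 + $2,512.00 = $182,097.50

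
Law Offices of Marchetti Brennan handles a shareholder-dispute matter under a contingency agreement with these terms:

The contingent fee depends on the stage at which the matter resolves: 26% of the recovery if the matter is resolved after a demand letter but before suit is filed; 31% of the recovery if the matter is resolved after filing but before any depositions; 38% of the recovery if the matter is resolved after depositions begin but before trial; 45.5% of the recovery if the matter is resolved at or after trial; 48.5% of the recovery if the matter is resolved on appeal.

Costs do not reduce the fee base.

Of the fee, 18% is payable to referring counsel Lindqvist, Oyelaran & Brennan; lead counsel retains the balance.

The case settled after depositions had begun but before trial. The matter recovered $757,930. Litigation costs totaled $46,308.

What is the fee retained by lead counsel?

$236,170.99

Fee base is the gross recovery, $757,930; costs are reimbursed separately.
The matter settled after depositions had begun but before trial, so the 38% rate applies.
$757,930 × 38% = $288,013.40
Referral share: 18% of $288,013.40 = $51,842.41; lead counsel retains $288,013.40 − $51,842.41 = $236,170.99.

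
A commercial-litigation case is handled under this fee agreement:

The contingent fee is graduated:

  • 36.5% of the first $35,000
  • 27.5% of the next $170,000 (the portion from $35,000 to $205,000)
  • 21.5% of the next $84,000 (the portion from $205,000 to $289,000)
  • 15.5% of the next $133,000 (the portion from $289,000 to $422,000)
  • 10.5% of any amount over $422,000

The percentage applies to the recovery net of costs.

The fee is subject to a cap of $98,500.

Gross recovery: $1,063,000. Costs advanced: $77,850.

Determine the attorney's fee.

Fee base (net of costs): $1,063,000 − $77,850 = $985,150
First $35,000 at 36.5% = $12,775.00
Next $170,000 at 27.5% = $46,750.00
Next $84,000 at 21.5% = $18,060.00
Next $133,000 at 15.5% = $20,615.00
Remaining $563,150 at 10.5% = $59,130.75
Fee: $12,775.00 + $46,750.00 + $18,060.00 + $20,615.00 + $59,130.75 = $157,330.75
$157,330.75 exceeds the $98,500 cap, so the fee is capped at $98,500.00.

$98,500.00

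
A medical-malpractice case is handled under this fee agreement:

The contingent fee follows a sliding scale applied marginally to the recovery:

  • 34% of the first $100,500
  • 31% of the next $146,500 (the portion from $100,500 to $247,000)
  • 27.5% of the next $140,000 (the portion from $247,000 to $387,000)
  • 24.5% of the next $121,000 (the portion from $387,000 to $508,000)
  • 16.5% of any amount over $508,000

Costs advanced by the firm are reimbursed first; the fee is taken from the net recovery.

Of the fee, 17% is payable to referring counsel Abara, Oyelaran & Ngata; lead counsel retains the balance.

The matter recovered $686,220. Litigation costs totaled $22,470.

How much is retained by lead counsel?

$143,945.86

Fee base (net of costs): $686,220 − $22,470 = $663,750
First $100,500 at 34% = $34,170.00
Next $146,500 at 31% = $45,415.00
Next $140,000 at 27.5% = $38,500.00
Next $121,000 at 24.5% = $29,645.00
Remaining $155,750 at 16.5% = $25,698.75
Fee: $34,170.00 + $45,415.00 + $38,500.00 + $29,645.00 + $25,698.75 = $173,428.75
Referral share: 17% of $173,428.75 = $29,482.89; lead counsel retains $173,428.75 − $29,482.89 = $143,945.86.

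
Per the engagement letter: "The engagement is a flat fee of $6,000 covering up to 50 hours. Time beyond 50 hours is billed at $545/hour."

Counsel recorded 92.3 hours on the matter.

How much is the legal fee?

Flat fee: $6,000.00
Excess hours: 92.3 − 50 = 42.3
Overrun: 42.3 × $545 = $23,053.50
Total: $6,000.00 + $23,053.50 = $29,053.50

$29,053.50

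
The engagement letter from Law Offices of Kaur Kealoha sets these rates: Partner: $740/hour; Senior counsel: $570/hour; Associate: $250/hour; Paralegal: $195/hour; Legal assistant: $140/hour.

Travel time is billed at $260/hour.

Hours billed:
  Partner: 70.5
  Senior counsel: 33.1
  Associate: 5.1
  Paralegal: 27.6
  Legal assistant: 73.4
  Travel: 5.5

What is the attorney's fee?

Partner: 70.5 × $740 = $52,170.00
Senior counsel: 33.1 × $570 = $18,867.00
Associate: 5.1 × $250 = $1,275.00
Paralegal: 27.6 × $195 = $5,382.00
Legal assistant: 73.4 × $140 = $10,276.00
Subtotal: $52,170.00 + $18,867.00 + $1,275.00 + $5,382.00 + $10,276.00 = $87,970.00
Travel: 5.5 × $260 = $1,430.00
Total: $87,970.00 + $1,430.00 = $89,400.00

$89,400.00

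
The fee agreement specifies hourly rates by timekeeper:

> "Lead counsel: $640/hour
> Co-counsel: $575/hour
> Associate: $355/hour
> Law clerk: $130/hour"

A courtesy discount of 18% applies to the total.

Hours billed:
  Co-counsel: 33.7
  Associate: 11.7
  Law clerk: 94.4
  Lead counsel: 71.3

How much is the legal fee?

Lead counsel: 71.3 × $640 = $45,632.00
Co-counsel: 33.7 × $575 = $19,377.50
Associate: 11.7 × $355 = $4,153.50
Law clerk: 94.4 × $130 = $12,272.00
Subtotal: $81,435.00
Less 18% discount: −$14,658.30
Total: $81,435.00 − $14,658.30 = $66,776.70

$66,776.70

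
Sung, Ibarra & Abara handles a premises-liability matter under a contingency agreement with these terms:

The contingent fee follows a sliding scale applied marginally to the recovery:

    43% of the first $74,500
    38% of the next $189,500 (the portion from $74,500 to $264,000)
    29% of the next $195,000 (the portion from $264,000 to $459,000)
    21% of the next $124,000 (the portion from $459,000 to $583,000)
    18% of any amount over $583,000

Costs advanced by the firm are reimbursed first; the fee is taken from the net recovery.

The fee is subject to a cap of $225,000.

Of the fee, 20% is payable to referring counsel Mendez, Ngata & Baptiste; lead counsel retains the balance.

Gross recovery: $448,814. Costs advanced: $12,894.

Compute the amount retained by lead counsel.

Fee base (net of costs): $448,814 − $12,894 = $435,920
First $74,500 at 43% = $32,035.00
Next $189,500 at 38% = $72,010.00
Remaining $171,920 at 29% = $49,856.80
Fee: $32,035.00 + $72,010.00 + $49,856.80 = $153,901.80
$153,901.80 is under the $225,000 cap.
Referral share: 20% of $153,901.80 = $30,780.36; lead counsel retains $153,901.80 − $30,780.36 = $123,121.44.

$123,121.44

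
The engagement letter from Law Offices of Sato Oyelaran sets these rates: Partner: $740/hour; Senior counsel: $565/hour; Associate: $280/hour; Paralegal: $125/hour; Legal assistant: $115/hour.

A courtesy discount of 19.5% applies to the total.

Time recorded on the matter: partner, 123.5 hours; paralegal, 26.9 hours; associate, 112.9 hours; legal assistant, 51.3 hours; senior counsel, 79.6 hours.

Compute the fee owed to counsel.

Partner: 123.5 × $740 = $91,390.00
Senior counsel: 79.6 × $565 = $44,974.00
Associate: 112.9 × $280 = $31,612.00
Paralegal: 26.9 × $125 = $3,362.50
Legal assistant: 51.3 × $115 = $5,899.50
Subtotal: $177,238.00
Less 19.5% discount: −$34,561.41
Total: $177,238.00 − $34,561.41 = $142,676.59

$142,676.59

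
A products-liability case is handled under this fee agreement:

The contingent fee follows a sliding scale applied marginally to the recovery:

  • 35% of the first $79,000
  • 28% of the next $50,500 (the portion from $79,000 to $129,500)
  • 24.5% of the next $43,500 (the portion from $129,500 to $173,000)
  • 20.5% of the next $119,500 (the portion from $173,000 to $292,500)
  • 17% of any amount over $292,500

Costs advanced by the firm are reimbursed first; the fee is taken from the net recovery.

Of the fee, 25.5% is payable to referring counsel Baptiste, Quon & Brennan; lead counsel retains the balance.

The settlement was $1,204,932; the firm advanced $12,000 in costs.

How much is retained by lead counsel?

Fee base (net of costs): $1,204,932 − $12,000 = $1,192,932
First $79,000 at 35% = $27,650.00
Next $50,500 at 28% = $14,140.00
Next $43,500 at 24.5% = $10,657.50
Next $119,500 at 20.5% = $24,497.50
Remaining $900,432 at 17% = $153,073.44
Fee: $27,650.00 + $14,140.00 + $10,657.50 + $24,497.50 + $153,073.44 = $230,018.44
Referral share: 25.5% of $230,018.44 = $58,654.70; lead counsel retains $230,018.44 − $58,654.70 = $171,363.74.

$171,363.74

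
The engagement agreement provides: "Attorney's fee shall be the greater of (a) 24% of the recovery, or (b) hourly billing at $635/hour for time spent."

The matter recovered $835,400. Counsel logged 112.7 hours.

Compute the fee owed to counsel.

(a) 24% of $835,400 = $200,496.00
(b) 112.7 × $635 = $71,564.50
The greater is (a): $200,496.00.

$200,496.00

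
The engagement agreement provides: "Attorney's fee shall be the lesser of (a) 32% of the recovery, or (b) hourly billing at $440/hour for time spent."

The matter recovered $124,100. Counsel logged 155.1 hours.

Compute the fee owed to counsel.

(a) 32% of $124,100 = $39,712.00
(b) 155.1 × $440 = $68,244.00
The lesser is (a): $39,712.00.

$39,712.00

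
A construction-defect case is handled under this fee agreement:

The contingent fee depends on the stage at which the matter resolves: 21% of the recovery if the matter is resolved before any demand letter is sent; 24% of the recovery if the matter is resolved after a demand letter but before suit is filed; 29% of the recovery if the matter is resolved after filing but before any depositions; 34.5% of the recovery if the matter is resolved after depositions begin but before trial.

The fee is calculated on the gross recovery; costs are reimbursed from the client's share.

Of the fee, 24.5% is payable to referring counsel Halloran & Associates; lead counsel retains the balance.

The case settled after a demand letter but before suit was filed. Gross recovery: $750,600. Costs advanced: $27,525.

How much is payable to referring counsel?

$44,135.28

Fee base is the gross recovery, $750,600; costs are reimbursed separately.
The matter settled after a demand letter but before suit was filed, so the 24% rate applies.
$750,600 × 24% = $180,144.00
Referral share: 24.5% of $180,144.00 = $44,135.28; lead counsel retains $180,144.00 − $44,135.28 = $136,008.72.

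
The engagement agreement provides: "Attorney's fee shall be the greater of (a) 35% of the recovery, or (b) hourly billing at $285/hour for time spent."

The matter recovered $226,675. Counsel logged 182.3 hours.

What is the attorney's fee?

(a) 35% of $226,675 = $79,336.25
(b) 182.3 × $285 = $51,955.50
The greater is (a): $79,336.25.

$79,336.25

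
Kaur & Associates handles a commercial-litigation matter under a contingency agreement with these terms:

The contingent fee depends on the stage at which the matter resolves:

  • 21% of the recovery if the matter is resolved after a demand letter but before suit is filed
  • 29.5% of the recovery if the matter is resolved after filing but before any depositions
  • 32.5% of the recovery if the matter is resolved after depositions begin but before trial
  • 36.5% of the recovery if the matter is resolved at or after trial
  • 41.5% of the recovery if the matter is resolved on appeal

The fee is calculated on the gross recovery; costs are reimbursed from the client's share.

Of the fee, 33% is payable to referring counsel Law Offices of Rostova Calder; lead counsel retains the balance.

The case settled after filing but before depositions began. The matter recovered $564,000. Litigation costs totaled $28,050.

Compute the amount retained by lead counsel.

$111,474.60

Fee base is the gross recovery, $564,000; costs are reimbursed separately.
The matter settled after filing but before depositions began, so the 29.5% rate applies.
$564,000 × 29.5% = $166,380.00
Referral share: 33% of $166,380.00 = $54,905.40; lead counsel retains $166,380.00 − $54,905.40 = $111,474.60.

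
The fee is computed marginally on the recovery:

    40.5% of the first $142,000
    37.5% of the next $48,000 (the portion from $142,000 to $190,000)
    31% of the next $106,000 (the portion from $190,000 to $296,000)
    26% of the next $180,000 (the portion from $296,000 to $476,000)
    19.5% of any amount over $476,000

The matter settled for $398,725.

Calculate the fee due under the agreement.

$135,078.50

First $142,000 at 40.5% = $57,510.00
Next $48,000 at 37.5% = $18,000.00
Next $106,000 at 31% = $32,860.00
Remaining $102,725 at 26% = $26,708.50
Fee: $57,510.00 + $18,000.00 + $32,860.00 + $26,708.50 = $135,078.50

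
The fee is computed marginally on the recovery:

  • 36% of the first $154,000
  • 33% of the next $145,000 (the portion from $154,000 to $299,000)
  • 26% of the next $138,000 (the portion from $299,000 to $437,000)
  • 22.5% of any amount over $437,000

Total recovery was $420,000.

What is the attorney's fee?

First $154,000 at 36% = $55,440.00
Next $145,000 at 33% = $47,850.00
Remaining $121,000 at 26% = $31,460.00
Fee: $55,440.00 + $47,850.00 + $31,460.00 = $134,750.00

$134,750.00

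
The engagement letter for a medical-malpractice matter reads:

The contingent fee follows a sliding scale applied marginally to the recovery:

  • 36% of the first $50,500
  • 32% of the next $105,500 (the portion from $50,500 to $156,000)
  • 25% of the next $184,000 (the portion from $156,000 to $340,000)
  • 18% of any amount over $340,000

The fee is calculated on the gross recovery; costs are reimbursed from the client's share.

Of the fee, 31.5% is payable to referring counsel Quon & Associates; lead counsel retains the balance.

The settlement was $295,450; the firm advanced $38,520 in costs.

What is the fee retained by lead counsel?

$59,459.71

Fee base is the gross recovery, $295,450; costs are reimbursed separately.
First $50,500 at 36% = $18,180.00
Next $105,500 at 32% = $33,760.00
Remaining $139,450 at 25% = $34,862.50
Fee: $18,180.00 + $33,760.00 + $34,862.50 = $86,802.50
Referral share: 31.5% of $86,802.50 = $27,342.79; lead counsel retains $86,802.50 − $27,342.79 = $59,459.71.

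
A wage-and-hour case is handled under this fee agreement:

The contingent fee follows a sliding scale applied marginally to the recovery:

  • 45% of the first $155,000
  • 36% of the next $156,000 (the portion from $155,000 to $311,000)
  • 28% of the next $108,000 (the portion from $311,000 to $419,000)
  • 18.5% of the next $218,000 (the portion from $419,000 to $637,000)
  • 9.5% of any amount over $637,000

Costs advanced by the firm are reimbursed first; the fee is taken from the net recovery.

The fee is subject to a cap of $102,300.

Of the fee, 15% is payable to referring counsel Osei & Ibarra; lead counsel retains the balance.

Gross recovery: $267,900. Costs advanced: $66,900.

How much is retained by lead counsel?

Fee base (net of costs): $267,900 − $66,900 = $201,000
First $155,000 at 45% = $69,750.00
Remaining $46,000 at 36% = $16,560.00
Fee: $69,750.00 + $16,560.00 = $86,310.00
$86,310.00 is under the $102,300 cap.
Referral share: 15% of $86,310.00 = $12,946.50; lead counsel retains $86,310.00 − $12,946.50 = $73,363.50.

$73,363.50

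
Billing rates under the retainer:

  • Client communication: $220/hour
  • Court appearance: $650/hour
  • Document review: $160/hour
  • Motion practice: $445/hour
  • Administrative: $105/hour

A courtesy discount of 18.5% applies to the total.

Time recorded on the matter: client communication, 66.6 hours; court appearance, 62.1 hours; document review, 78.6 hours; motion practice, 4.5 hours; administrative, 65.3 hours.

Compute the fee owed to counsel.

$62,308.38

Client communication: 66.6 × $220 = $14,652.00
Court appearance: 62.1 × $650 = $40,365.00
Document review: 78.6 × $160 = $12,576.00
Motion practice: 4.5 × $445 = $2,002.50
Administrative: 65.3 × $105 = $6,856.50
Subtotal: $76,452.00
Less 18.5% discount: −$14,143.62
Total: $76,452.00 − $14,143.62 = $62,308.38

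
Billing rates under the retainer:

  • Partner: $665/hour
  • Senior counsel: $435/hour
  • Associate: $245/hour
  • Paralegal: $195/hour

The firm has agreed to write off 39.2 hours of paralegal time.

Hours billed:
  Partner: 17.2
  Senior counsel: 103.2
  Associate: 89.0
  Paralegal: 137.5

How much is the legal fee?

Partner: 17.2 × $665 = $11,438.00
Senior counsel: 103.2 × $435 = $44,892.00
Associate: 89.0 × $245 = $21,805.00
Paralegal: 137.5 × $195 = $26,812.50
Subtotal: $104,947.50
Write-off: 39.2 × $195 = $7,644.00
Total: $104,947.50 − $7,644.00 = $97,303.50

$97,303.50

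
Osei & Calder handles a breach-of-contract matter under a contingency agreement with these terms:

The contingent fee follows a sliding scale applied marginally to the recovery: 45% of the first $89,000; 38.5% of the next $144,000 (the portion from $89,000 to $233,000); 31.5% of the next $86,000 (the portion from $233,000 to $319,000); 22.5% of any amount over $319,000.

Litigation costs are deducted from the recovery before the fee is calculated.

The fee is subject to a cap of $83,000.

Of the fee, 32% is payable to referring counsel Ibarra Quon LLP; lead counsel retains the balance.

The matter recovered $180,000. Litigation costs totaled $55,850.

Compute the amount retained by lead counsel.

Fee base (net of costs): $180,000 − $55,850 = $124,150
First $89,000 at 45% = $40,050.00
Remaining $35,150 at 38.5% = $13,532.75
Fee: $40,050.00 + $13,532.75 = $53,582.75
$53,582.75 is under the $83,000 cap.
Referral share: 32% of $53,582.75 = $17,146.48; lead counsel retains $53,582.75 − $17,146.48 = $36,436.27.

$36,436.27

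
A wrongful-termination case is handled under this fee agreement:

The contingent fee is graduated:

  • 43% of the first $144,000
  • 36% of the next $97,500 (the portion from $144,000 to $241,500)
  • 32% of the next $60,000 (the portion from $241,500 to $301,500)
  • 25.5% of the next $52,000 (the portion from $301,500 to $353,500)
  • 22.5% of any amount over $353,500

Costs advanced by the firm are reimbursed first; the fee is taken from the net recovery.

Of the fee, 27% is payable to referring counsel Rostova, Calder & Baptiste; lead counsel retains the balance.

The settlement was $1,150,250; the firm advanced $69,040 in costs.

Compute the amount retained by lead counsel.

$214,046.77

Fee base (net of costs): $1,150,250 − $69,040 = $1,081,210
First $144,000 at 43% = $61,920.00
Next $97,500 at 36% = $35,100.00
Next $60,000 at 32% = $19,200.00
Next $52,000 at 25.5% = $13,260.00
Remaining $727,710 at 22.5% = $163,734.75
Fee: $61,920.00 + $35,100.00 + $19,200.00 + $13,260.00 + $163,734.75 = $293,214.75
Referral share: 27% of $293,214.75 = $79,167.98; lead counsel retains $293,214.75 − $79,167.98 = $214,046.77.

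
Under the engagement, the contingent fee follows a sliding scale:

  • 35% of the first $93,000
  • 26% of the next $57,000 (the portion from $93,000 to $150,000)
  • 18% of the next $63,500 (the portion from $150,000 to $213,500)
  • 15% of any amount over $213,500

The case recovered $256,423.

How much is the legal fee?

$65,238.45

First $93,000 at 35% = $32,550.00
Next $57,000 at 26% = $14,820.00
Next $63,500 at 18% = $11,430.00
Remaining $42,923 at 15% = $6,438.45
Fee: $32,550.00 + $14,820.00 + $11,430.00 + $6,438.45 = $65,238.45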